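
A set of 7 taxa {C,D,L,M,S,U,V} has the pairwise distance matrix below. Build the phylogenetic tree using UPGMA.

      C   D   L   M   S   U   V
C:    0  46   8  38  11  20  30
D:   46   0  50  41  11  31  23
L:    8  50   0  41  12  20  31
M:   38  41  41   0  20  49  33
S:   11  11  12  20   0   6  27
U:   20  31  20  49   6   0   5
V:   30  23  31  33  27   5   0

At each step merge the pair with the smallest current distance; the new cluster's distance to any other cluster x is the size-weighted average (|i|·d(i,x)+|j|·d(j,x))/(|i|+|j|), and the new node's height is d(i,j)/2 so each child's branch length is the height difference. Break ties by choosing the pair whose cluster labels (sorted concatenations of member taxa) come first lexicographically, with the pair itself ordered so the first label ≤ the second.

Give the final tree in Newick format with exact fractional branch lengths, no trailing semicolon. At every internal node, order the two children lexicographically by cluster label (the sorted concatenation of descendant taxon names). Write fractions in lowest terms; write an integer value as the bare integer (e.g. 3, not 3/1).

iteration 1: select U,V (d=5); attach at lengths (5/2, 5/2); label the merged cluster UV
  updated: d(C,UV)=25, d(D,UV)=27, d(L,UV)=51/2, d(M,UV)=41, d(S,UV)=33/2
iteration 2: select C,L (d=8); attach at lengths (4, 4); label the merged cluster CL
  updated: d(CL,D)=48, d(CL,M)=79/2, d(CL,S)=23/2, d(CL,UV)=101/4
iteration 3: select D,S (d=11); attach at lengths (11/2, 11/2); label the merged cluster DS
  updated: d(CL,DS)=119/4, d(DS,M)=61/2, d(DS,UV)=87/4
iteration 4: select DS,UV (d=87/4); attach at lengths (43/8, 67/8); label the merged cluster DSUV
  updated: d(CL,DSUV)=55/2, d(DSUV,M)=143/4
iteration 5: select CL,DSUV (d=55/2); attach at lengths (39/4, 23/8); label the merged cluster CDLSUV
  updated: d(CDLSUV,M)=37
iteration 6: select CDLSUV,M (d=37); attach at lengths (19/4, 37/2); label the merged cluster CDLMSUV
final tree: (((C:4,L:4):39/4,((D:11/2,S:11/2):43/8,(U:5/2,V:5/2):67/8):23/8):19/4,M:37/2)
total length: 589/8

(((C:4,L:4):39/4,((D:11/2,S:11/2):43/8,(U:5/2,V:5/2):67/8):23/8):19/4,M:37/2)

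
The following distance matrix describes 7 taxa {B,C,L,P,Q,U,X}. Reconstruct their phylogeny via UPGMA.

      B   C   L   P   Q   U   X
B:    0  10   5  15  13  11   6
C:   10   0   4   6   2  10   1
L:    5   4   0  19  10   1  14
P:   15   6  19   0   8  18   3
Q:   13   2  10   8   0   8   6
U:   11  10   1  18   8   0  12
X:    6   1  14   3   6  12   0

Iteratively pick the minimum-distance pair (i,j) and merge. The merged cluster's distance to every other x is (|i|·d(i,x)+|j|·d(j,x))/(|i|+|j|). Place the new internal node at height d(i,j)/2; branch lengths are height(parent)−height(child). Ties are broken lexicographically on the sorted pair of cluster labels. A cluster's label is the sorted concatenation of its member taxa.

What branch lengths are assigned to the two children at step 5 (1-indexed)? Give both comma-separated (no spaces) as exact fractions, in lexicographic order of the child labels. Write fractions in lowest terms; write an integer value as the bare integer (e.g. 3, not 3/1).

iteration 1: select C,X (d=1); attach at lengths (1/2, 1/2); label the merged cluster CX
  updated: d(B,CX)=8, d(CX,L)=9, d(CX,P)=9/2, d(CX,Q)=4, d(CX,U)=11
iteration 2: select L,U (d=1); attach at lengths (1/2, 1/2); label the merged cluster LU
  updated: d(B,LU)=8, d(CX,LU)=10, d(LU,P)=37/2, d(LU,Q)=9
iteration 3: select CX,Q (d=4); attach at lengths (3/2, 2); label the merged cluster CQX
  updated: d(B,CQX)=29/3, d(CQX,LU)=29/3, d(CQX,P)=17/3
iteration 4: select CQX,P (d=17/3); attach at lengths (5/6, 17/6); label the merged cluster CPQX
  updated: d(B,CPQX)=11, d(CPQX,LU)=95/8
iteration 5: select B,LU (d=8); attach at lengths (4, 7/2); label the merged cluster BLU
  updated: d(BLU,CPQX)=139/12
iteration 6: select BLU,CPQX (d=139/12); attach at lengths (43/24, 71/24); label the merged cluster BCLPQUX
final tree: ((B:4,(L:1/2,U:1/2):7/2):43/24,(((C:1/2,X:1/2):3/2,Q:2):5/6,P:17/6):71/24)
total length: 257/12

4,7/2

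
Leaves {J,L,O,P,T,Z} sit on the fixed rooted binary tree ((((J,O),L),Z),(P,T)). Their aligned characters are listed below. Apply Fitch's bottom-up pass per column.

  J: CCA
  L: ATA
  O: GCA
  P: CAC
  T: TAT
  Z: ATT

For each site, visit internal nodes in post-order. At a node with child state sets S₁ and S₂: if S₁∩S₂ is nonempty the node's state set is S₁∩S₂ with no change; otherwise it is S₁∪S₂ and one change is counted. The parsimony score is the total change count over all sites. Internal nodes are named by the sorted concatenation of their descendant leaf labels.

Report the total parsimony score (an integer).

8

[col 0] JO: children J:{C}, O:{G} ∪→ {C,G}; cost 1
[col 0] JLO: children JO:{C,G}, L:{A} ∪→ {A,C,G}; cost 1
[col 0] JLOZ: children JLO:{A,C,G}, Z:{A} ∩→ {A}; cost 0
[col 0] PT: children P:{C}, T:{T} ∪→ {C,T}; cost 1
[col 0] JLOPTZ: children JLOZ:{A}, PT:{C,T} ∪→ {A,C,T}; cost 1
[col 1] JO: children J:{C}, O:{C} ∩→ {C}; cost 0
[col 1] JLO: children JO:{C}, L:{T} ∪→ {C,T}; cost 1
[col 1] JLOZ: children JLO:{C,T}, Z:{T} ∩→ {T}; cost 0
[col 1] PT: children P:{A}, T:{A} ∩→ {A}; cost 0
[col 1] JLOPTZ: children JLOZ:{T}, PT:{A} ∪→ {A,T}; cost 1
[col 2] JO: children J:{A}, O:{A} ∩→ {A}; cost 0
[col 2] JLO: children JO:{A}, L:{A} ∩→ {A}; cost 0
[col 2] JLOZ: children JLO:{A}, Z:{T} ∪→ {A,T}; cost 1
[col 2] PT: children P:{C}, T:{T} ∪→ {C,T}; cost 1
[col 2] JLOPTZ: children JLOZ:{A,T}, PT:{C,T} ∩→ {T}; cost 0
per-site changes: [4, 2, 2]; total = 8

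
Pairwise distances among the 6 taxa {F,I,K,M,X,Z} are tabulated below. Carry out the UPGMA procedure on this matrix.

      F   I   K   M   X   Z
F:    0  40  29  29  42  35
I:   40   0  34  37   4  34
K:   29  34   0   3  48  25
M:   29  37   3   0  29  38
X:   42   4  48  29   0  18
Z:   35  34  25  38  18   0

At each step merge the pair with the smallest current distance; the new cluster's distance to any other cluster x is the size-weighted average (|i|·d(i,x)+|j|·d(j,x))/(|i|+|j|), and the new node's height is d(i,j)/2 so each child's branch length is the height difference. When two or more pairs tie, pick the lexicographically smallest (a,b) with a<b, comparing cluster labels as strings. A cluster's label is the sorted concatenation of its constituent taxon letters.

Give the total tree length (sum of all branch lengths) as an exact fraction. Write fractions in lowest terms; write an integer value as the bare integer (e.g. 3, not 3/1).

step 1: merge (K,M) at d=3; branch lengths K→3/2, M→3/2; new cluster KM
  updated: d(F,KM)=29, d(I,KM)=71/2, d(KM,X)=77/2, d(KM,Z)=63/2
step 2: merge (I,X) at d=4; branch lengths I→2, X→2; new cluster IX
  updated: d(F,IX)=41, d(IX,KM)=37, d(IX,Z)=26
step 3: merge (IX,Z) at d=26; branch lengths IX→11, Z→13; new cluster IXZ
  updated: d(F,IXZ)=39, d(IXZ,KM)=211/6
step 4: merge (F,KM) at d=29; branch lengths F→29/2, KM→13; new cluster FKM
  updated: d(FKM,IXZ)=328/9
step 5: merge (FKM,IXZ) at d=328/9; branch lengths FKM→67/18, IXZ→47/9; new cluster FIKMXZ
final tree: ((F:29/2,(K:3/2,M:3/2):13):67/18,((I:2,X:2):11,Z:13):47/9)
total length: 607/9

607/9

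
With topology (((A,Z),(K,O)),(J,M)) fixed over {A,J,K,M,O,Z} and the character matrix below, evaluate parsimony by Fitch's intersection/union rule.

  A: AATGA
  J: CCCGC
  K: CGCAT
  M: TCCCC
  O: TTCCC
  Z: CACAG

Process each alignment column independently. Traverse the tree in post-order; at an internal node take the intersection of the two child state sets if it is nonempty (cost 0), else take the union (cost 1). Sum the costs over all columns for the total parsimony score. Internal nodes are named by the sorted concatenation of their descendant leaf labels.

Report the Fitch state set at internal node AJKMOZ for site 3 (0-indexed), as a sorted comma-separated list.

AZ@0: {A} ∪ {C} = {A,C} (union, +1)
KO@0: {C} ∪ {T} = {C,T} (union, +1)
AKOZ@0: {A,C} ∩ {C,T} = {C} (intersection, +0)
JM@0: {C} ∪ {T} = {C,T} (union, +1)
AJKMOZ@0: {C} ∩ {C,T} = {C} (intersection, +0)
AZ@1: {A} ∩ {A} = {A} (intersection, +0)
KO@1: {G} ∪ {T} = {G,T} (union, +1)
AKOZ@1: {A} ∪ {G,T} = {A,G,T} (union, +1)
JM@1: {C} ∩ {C} = {C} (intersection, +0)
AJKMOZ@1: {A,G,T} ∪ {C} = {A,C,G,T} (union, +1)
AZ@2: {T} ∪ {C} = {C,T} (union, +1)
KO@2: {C} ∩ {C} = {C} (intersection, +0)
AKOZ@2: {C,T} ∩ {C} = {C} (intersection, +0)
JM@2: {C} ∩ {C} = {C} (intersection, +0)
AJKMOZ@2: {C} ∩ {C} = {C} (intersection, +0)
AZ@3: {G} ∪ {A} = {A,G} (union, +1)
KO@3: {A} ∪ {C} = {A,C} (union, +1)
AKOZ@3: {A,G} ∩ {A,C} = {A} (intersection, +0)
JM@3: {G} ∪ {C} = {C,G} (union, +1)
AJKMOZ@3: {A} ∪ {C,G} = {A,C,G} (union, +1)
AZ@4: {A} ∪ {G} = {A,G} (union, +1)
KO@4: {T} ∪ {C} = {C,T} (union, +1)
AKOZ@4: {A,G} ∪ {C,T} = {A,C,G,T} (union, +1)
JM@4: {C} ∩ {C} = {C} (intersection, +0)
AJKMOZ@4: {A,C,G,T} ∩ {C} = {C} (intersection, +0)
per-site changes: [3, 3, 1, 4, 3]; total = 14

A,C,G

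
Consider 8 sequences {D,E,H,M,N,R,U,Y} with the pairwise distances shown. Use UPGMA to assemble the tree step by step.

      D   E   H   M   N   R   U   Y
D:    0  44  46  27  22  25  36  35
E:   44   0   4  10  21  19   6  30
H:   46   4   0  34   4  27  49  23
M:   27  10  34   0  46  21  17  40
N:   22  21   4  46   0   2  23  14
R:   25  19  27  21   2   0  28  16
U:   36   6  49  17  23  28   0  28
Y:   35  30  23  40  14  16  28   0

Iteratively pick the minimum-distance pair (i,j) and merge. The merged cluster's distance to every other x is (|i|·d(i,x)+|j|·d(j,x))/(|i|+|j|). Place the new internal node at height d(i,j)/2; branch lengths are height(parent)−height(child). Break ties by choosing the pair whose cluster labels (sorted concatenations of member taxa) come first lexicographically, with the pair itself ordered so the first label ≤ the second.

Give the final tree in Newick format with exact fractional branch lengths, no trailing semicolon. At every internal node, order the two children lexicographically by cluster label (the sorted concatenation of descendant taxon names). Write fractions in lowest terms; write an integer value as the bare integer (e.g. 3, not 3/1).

(D:235/14,(((E:2,H:2):25/3,((N:1,R:1):13/2,Y:15/2):17/6):47/12,(M:17/2,U:17/2):23/4):71/28)

1. join N+R (d=2) ⇒ NR; edges |N|=1, |R|=1
  updated: d(D,NR)=47/2, d(E,NR)=20, d(H,NR)=31/2, d(M,NR)=67/2, d(NR,U)=51/2, d(NR,Y)=15
2. join E+H (d=4) ⇒ EH; edges |E|=2, |H|=2
  updated: d(D,EH)=45, d(EH,M)=22, d(EH,NR)=71/4, d(EH,U)=55/2, d(EH,Y)=53/2
3. join NR+Y (d=15) ⇒ NRY; edges |NR|=13/2, |Y|=15/2
  updated: d(D,NRY)=82/3, d(EH,NRY)=62/3, d(M,NRY)=107/3, d(NRY,U)=79/3
4. join M+U (d=17) ⇒ MU; edges |M|=17/2, |U|=17/2
  updated: d(D,MU)=63/2, d(EH,MU)=99/4, d(MU,NRY)=31
5. join EH+NRY (d=62/3) ⇒ EHNRY; edges |EH|=25/3, |NRY|=17/6
  updated: d(D,EHNRY)=172/5, d(EHNRY,MU)=57/2
6. join EHNRY+MU (d=57/2) ⇒ EHMNRUY; edges |EHNRY|=47/12, |MU|=23/4
  updated: d(D,EHMNRUY)=235/7
7. join D+EHMNRUY (d=235/7) ⇒ DEHMNRUY; edges |D|=235/14, |EHMNRUY|=71/28
final tree: (D:235/14,(((E:2,H:2):25/3,((N:1,R:1):13/2,Y:15/2):17/6):47/12,(M:17/2,U:17/2):23/4):71/28)
total length: 6481/84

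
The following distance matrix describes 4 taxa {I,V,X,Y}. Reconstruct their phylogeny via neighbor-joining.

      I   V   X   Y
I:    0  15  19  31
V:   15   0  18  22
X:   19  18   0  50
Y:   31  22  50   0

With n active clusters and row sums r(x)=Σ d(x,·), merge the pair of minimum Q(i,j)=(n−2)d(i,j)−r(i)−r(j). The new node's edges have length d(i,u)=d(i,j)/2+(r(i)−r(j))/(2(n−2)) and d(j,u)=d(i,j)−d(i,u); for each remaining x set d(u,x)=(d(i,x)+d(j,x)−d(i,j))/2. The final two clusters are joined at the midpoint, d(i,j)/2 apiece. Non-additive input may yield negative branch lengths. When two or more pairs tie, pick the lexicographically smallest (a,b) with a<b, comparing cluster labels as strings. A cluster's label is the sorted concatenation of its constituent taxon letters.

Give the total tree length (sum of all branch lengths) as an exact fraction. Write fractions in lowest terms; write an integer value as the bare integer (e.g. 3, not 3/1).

1. join I+X (d=19, Q=-114) ⇒ IX; edges |I|=4, |X|=15
  updated: d(IX,V)=7, d(IX,Y)=31
2. join IX+V (d=7, Q=-60) ⇒ IVX; edges |IX|=8, |V|=-1
  updated: d(IVX,Y)=23
3. join IVX+Y (d=23) ⇒ IVXY; edges |IVX|=23/2, |Y|=23/2
final tree: (((I:4,X:15):8,V:-1):23/2,Y:23/2)
total length: 49

49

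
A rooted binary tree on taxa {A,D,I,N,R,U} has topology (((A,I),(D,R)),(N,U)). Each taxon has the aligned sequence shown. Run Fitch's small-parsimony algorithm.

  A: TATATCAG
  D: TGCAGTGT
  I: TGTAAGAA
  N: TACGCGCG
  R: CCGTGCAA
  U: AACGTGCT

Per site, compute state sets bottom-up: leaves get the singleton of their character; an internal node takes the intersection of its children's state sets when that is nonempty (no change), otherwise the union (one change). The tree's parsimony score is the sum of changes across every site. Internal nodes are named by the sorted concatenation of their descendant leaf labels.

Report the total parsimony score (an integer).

21

[col 0] AI: children A:{T}, I:{T} ∩→ {T}; cost 0
[col 0] DR: children D:{T}, R:{C} ∪→ {C,T}; cost 1
[col 0] ADIR: children AI:{T}, DR:{C,T} ∩→ {T}; cost 0
[col 0] NU: children N:{T}, U:{A} ∪→ {A,T}; cost 1
[col 0] ADINRU: children ADIR:{T}, NU:{A,T} ∩→ {T}; cost 0
[col 1] AI: children A:{A}, I:{G} ∪→ {A,G}; cost 1
[col 1] DR: children D:{G}, R:{C} ∪→ {C,G}; cost 1
[col 1] ADIR: children AI:{A,G}, DR:{C,G} ∩→ {G}; cost 0
[col 1] NU: children N:{A}, U:{A} ∩→ {A}; cost 0
[col 1] ADINRU: children ADIR:{G}, NU:{A} ∪→ {A,G}; cost 1
[col 2] AI: children A:{T}, I:{T} ∩→ {T}; cost 0
[col 2] DR: children D:{C}, R:{G} ∪→ {C,G}; cost 1
[col 2] ADIR: children AI:{T}, DR:{C,G} ∪→ {C,G,T}; cost 1
[col 2] NU: children N:{C}, U:{C} ∩→ {C}; cost 0
[col 2] ADINRU: children ADIR:{C,G,T}, NU:{C} ∩→ {C}; cost 0
[col 3] AI: children A:{A}, I:{A} ∩→ {A}; cost 0
[col 3] DR: children D:{A}, R:{T} ∪→ {A,T}; cost 1
[col 3] ADIR: children AI:{A}, DR:{A,T} ∩→ {A}; cost 0
[col 3] NU: children N:{G}, U:{G} ∩→ {G}; cost 0
[col 3] ADINRU: children ADIR:{A}, NU:{G} ∪→ {A,G}; cost 1
[col 4] AI: children A:{T}, I:{A} ∪→ {A,T}; cost 1
[col 4] DR: children D:{G}, R:{G} ∩→ {G}; cost 0
[col 4] ADIR: children AI:{A,T}, DR:{G} ∪→ {A,G,T}; cost 1
[col 4] NU: children N:{C}, U:{T} ∪→ {C,T}; cost 1
[col 4] ADINRU: children ADIR:{A,G,T}, NU:{C,T} ∩→ {T}; cost 0
[col 5] AI: children A:{C}, I:{G} ∪→ {C,G}; cost 1
[col 5] DR: children D:{T}, R:{C} ∪→ {C,T}; cost 1
[col 5] ADIR: children AI:{C,G}, DR:{C,T} ∩→ {C}; cost 0
[col 5] NU: children N:{G}, U:{G} ∩→ {G}; cost 0
[col 5] ADINRU: children ADIR:{C}, NU:{G} ∪→ {C,G}; cost 1
[col 6] AI: children A:{A}, I:{A} ∩→ {A}; cost 0
[col 6] DR: children D:{G}, R:{A} ∪→ {A,G}; cost 1
[col 6] ADIR: children AI:{A}, DR:{A,G} ∩→ {A}; cost 0
[col 6] NU: children N:{C}, U:{C} ∩→ {C}; cost 0
[col 6] ADINRU: children ADIR:{A}, NU:{C} ∪→ {A,C}; cost 1
[col 7] AI: children A:{G}, I:{A} ∪→ {A,G}; cost 1
[col 7] DR: children D:{T}, R:{A} ∪→ {A,T}; cost 1
[col 7] ADIR: children AI:{A,G}, DR:{A,T} ∩→ {A}; cost 0
[col 7] NU: children N:{G}, U:{T} ∪→ {G,T}; cost 1
[col 7] ADINRU: children ADIR:{A}, NU:{G,T} ∪→ {A,G,T}; cost 1
per-site changes: [2, 3, 2, 2, 3, 3, 2, 4]; total = 21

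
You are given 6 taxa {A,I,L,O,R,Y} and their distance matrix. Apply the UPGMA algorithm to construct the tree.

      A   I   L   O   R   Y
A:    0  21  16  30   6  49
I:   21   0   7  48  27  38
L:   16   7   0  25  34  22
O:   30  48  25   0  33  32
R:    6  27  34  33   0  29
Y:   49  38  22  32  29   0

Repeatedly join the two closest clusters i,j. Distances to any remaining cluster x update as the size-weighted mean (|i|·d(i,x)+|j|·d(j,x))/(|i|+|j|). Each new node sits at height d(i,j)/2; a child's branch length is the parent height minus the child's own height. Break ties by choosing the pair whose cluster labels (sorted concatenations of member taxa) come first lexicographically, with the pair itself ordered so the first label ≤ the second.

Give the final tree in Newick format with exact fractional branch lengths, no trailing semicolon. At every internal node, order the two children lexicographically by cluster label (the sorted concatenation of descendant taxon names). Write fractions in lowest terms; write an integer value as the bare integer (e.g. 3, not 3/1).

(((A:3,R:3):37/4,(I:7/2,L:7/2):35/4):39/8,(O:16,Y:16):9/8)

iteration 1: select A,R (d=6); attach at lengths (3, 3); label the merged cluster AR
  updated: d(AR,I)=24, d(AR,L)=25, d(AR,O)=63/2, d(AR,Y)=39
iteration 2: select I,L (d=7); attach at lengths (7/2, 7/2); label the merged cluster IL
  updated: d(AR,IL)=49/2, d(IL,O)=73/2, d(IL,Y)=30
iteration 3: select AR,IL (d=49/2); attach at lengths (37/4, 35/4); label the merged cluster AILR
  updated: d(AILR,O)=34, d(AILR,Y)=69/2
iteration 4: select O,Y (d=32); attach at lengths (16, 16); label the merged cluster OY
  updated: d(AILR,OY)=137/4
iteration 5: select AILR,OY (d=137/4); attach at lengths (39/8, 9/8); label the merged cluster AILORY
final tree: (((A:3,R:3):37/4,(I:7/2,L:7/2):35/4):39/8,(O:16,Y:16):9/8)
total length: 69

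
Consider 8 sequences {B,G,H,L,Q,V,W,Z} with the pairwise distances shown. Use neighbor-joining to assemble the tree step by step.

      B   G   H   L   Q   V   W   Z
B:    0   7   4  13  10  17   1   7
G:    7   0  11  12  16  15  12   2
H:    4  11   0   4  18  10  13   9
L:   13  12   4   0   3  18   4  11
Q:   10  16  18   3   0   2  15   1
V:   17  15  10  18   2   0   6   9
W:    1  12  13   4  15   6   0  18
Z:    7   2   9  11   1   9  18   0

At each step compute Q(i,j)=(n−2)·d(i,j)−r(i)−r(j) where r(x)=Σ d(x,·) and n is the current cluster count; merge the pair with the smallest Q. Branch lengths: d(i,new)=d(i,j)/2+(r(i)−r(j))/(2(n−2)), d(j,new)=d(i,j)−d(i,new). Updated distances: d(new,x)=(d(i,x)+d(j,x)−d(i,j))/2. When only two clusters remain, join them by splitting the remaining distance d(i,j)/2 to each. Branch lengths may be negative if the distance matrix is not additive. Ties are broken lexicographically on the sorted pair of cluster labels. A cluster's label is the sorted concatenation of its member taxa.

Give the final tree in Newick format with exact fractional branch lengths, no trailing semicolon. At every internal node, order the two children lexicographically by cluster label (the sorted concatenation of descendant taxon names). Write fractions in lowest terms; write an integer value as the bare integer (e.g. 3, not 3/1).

step 1: merge (Q,V) at d=2, Q=-130; branch lengths Q→0, V→2; new cluster QV
  updated: d(B,QV)=25/2, d(G,QV)=29/2, d(H,QV)=13, d(L,QV)=19/2, d(QV,W)=19/2, d(QV,Z)=4
step 2: merge (G,Z) at d=2, Q=-199/2; branch lengths G→7/4, Z→1/4; new cluster GZ
  updated: d(B,GZ)=6, d(GZ,H)=9, d(GZ,L)=21/2, d(GZ,QV)=33/4, d(GZ,W)=14
step 3: merge (B,W) at d=1, Q=-74; branch lengths B→-1/8, W→9/8; new cluster BW
  updated: d(BW,GZ)=19/2, d(BW,H)=8, d(BW,L)=8, d(BW,QV)=21/2
step 4: merge (H,L) at d=4, Q=-54; branch lengths H→7/3, L→5/3; new cluster HL
  updated: d(BW,HL)=6, d(GZ,HL)=31/4, d(HL,QV)=37/4
step 5: merge (BW,HL) at d=6, Q=-37; branch lengths BW→15/4, HL→9/4; new cluster BHLW
  updated: d(BHLW,GZ)=45/8, d(BHLW,QV)=55/8
step 6: merge (BHLW,GZ) at d=45/8, Q=-83/4; branch lengths BHLW→17/8, GZ→7/2; new cluster BGHLWZ
  updated: d(BGHLWZ,QV)=19/4
step 7: merge (BGHLWZ,QV) at d=19/4; branch lengths BGHLWZ→19/8, QV→19/8; new cluster BGHLQVWZ
final tree: ((((B:-1/8,W:9/8):15/4,(H:7/3,L:5/3):9/4):17/8,(G:7/4,Z:1/4):7/2):19/8,(Q:0,V:2):19/8)
total length: 203/8

((((B:-1/8,W:9/8):15/4,(H:7/3,L:5/3):9/4):17/8,(G:7/4,Z:1/4):7/2):19/8,(Q:0,V:2):19/8)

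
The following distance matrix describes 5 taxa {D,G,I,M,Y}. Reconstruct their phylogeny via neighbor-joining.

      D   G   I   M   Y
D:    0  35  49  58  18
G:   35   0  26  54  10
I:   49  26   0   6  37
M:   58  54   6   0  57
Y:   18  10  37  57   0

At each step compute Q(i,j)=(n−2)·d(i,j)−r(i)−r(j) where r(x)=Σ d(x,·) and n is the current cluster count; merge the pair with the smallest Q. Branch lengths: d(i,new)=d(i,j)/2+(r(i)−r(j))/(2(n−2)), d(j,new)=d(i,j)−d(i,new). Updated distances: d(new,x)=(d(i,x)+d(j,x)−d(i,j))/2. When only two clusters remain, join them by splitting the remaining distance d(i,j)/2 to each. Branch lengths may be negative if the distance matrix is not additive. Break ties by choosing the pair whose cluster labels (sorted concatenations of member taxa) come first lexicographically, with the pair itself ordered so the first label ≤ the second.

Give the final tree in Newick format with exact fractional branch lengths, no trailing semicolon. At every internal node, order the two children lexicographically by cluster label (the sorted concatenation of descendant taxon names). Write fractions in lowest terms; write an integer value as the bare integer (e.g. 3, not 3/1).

(((D:135/8,Y:9/8):59/8,G:49/8):247/16,(I:-13/2,M:25/2):247/16)

1. join I+M (d=6, Q=-275) ⇒ IM; edges |I|=-13/2, |M|=25/2
  updated: d(D,IM)=101/2, d(G,IM)=37, d(IM,Y)=44
2. join D+Y (d=18, Q=-279/2) ⇒ DY; edges |D|=135/8, |Y|=9/8
  updated: d(DY,G)=27/2, d(DY,IM)=153/4
3. join DY+G (d=27/2, Q=-355/4) ⇒ DGY; edges |DY|=59/8, |G|=49/8
  updated: d(DGY,IM)=247/8
4. join DGY+IM (d=247/8) ⇒ DGIMY; edges |DGY|=247/16, |IM|=247/16
final tree: (((D:135/8,Y:9/8):59/8,G:49/8):247/16,(I:-13/2,M:25/2):247/16)
total length: 547/8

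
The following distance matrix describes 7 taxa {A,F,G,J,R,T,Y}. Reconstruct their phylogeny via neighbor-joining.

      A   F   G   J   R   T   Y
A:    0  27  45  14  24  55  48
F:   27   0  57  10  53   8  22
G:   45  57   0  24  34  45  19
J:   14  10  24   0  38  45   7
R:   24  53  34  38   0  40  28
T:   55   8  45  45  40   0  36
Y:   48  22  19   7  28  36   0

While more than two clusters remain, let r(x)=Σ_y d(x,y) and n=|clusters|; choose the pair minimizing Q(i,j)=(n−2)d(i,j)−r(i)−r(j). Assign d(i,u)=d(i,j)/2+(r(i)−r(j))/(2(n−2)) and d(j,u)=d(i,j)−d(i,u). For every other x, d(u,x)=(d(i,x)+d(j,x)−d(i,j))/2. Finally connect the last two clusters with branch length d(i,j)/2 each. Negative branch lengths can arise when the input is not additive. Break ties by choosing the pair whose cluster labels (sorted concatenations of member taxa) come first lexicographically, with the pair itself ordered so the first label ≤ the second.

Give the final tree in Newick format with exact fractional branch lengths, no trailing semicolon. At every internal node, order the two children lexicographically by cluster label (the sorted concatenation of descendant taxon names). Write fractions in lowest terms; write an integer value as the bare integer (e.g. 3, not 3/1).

iteration 1: select F,T (d=8, Q=-366); attach at lengths (-6/5, 46/5); label the merged cluster FT
  updated: d(A,FT)=37, d(FT,G)=47, d(FT,J)=47/2, d(FT,R)=85/2, d(FT,Y)=25
iteration 2: select A,R (d=24, Q=-477/2); attach at lengths (195/16, 189/16); label the merged cluster AR
  updated: d(AR,FT)=111/4, d(AR,G)=55/2, d(AR,J)=14, d(AR,Y)=26
iteration 3: select G,Y (d=19, Q=-275/2); attach at lengths (65/4, 11/4); label the merged cluster GY
  updated: d(AR,GY)=69/4, d(FT,GY)=53/2, d(GY,J)=6
iteration 4: select AR,FT (d=111/4, Q=-325/4); attach at lengths (147/16, 297/16); label the merged cluster AFRT
  updated: d(AFRT,GY)=8, d(AFRT,J)=39/8
iteration 5: select AFRT,GY (d=8, Q=-151/8); attach at lengths (55/16, 73/16); label the merged cluster AFGRTY
  updated: d(AFGRTY,J)=23/16
iteration 6: select AFGRTY,J (d=23/16); attach at lengths (23/32, 23/32); label the merged cluster AFGJRTY
final tree: ((((A:195/16,R:189/16):147/16,(F:-6/5,T:46/5):297/16):55/16,(G:65/4,Y:11/4):73/16):23/32,J:23/32)
total length: 1411/16

((((A:195/16,R:189/16):147/16,(F:-6/5,T:46/5):297/16):55/16,(G:65/4,Y:11/4):73/16):23/32,J:23/32)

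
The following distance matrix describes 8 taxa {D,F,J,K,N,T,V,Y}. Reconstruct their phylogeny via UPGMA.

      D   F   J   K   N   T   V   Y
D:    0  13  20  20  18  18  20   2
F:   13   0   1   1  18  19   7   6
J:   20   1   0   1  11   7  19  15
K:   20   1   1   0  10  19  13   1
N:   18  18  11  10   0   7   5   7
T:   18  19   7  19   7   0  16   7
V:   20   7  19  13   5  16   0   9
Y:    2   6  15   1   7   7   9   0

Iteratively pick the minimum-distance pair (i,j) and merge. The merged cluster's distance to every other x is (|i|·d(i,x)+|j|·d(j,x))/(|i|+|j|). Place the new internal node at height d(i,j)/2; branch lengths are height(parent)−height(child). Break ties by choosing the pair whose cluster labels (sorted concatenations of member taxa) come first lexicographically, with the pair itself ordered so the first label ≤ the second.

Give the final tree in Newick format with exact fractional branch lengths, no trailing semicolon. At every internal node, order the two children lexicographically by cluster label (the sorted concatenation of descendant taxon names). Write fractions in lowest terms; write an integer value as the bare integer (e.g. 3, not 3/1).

(((D:1,Y:1):21/4,((F:1/2,J:1/2):0,K:1/2):23/4):29/60,((N:5/2,V:5/2):13/4,T:23/4):59/60)

step 1: merge (F,J) at d=1; branch lengths F→1/2, J→1/2; new cluster FJ
  updated: d(D,FJ)=33/2, d(FJ,K)=1, d(FJ,N)=29/2, d(FJ,T)=13, d(FJ,V)=13, d(FJ,Y)=21/2
step 2: merge (FJ,K) at d=1; branch lengths FJ→0, K→1/2; new cluster FJK
  updated: d(D,FJK)=53/3, d(FJK,N)=13, d(FJK,T)=15, d(FJK,V)=13, d(FJK,Y)=22/3
step 3: merge (D,Y) at d=2; branch lengths D→1, Y→1; new cluster DY
  updated: d(DY,FJK)=25/2, d(DY,N)=25/2, d(DY,T)=25/2, d(DY,V)=29/2
step 4: merge (N,V) at d=5; branch lengths N→5/2, V→5/2; new cluster NV
  updated: d(DY,NV)=27/2, d(FJK,NV)=13, d(NV,T)=23/2
step 5: merge (NV,T) at d=23/2; branch lengths NV→13/4, T→23/4; new cluster NTV
  updated: d(DY,NTV)=79/6, d(FJK,NTV)=41/3
step 6: merge (DY,FJK) at d=25/2; branch lengths DY→21/4, FJK→23/4; new cluster DFJKY
  updated: d(DFJKY,NTV)=202/15
step 7: merge (DFJKY,NTV) at d=202/15; branch lengths DFJKY→29/60, NTV→59/60; new cluster DFJKNTVY
final tree: (((D:1,Y:1):21/4,((F:1/2,J:1/2):0,K:1/2):23/4):29/60,((N:5/2,V:5/2):13/4,T:23/4):59/60)
total length: 899/30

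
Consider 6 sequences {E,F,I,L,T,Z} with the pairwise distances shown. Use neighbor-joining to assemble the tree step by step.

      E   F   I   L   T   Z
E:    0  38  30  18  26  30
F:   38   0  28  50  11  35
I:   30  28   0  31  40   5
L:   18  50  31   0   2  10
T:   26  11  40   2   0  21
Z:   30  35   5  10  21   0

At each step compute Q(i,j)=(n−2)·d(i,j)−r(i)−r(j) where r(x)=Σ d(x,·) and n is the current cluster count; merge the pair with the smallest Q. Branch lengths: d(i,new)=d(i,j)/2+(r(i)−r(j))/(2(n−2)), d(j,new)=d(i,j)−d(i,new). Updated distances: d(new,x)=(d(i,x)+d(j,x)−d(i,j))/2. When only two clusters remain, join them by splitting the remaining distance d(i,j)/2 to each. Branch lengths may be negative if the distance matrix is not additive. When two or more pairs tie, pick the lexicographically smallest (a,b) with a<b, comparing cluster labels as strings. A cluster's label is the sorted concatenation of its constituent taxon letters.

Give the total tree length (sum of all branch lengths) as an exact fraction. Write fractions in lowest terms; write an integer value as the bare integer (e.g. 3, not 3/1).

1. join F+T (d=11, Q=-218) ⇒ FT; edges |F|=53/4, |T|=-9/4
  updated: d(E,FT)=53/2, d(FT,I)=57/2, d(FT,L)=41/2, d(FT,Z)=45/2
2. join I+Z (d=5, Q=-147) ⇒ IZ; edges |I|=7, |Z|=-2
  updated: d(E,IZ)=55/2, d(FT,IZ)=23, d(IZ,L)=18
3. join E+L (d=18, Q=-185/2) ⇒ EL; edges |E|=103/8, |L|=41/8
  updated: d(EL,FT)=29/2, d(EL,IZ)=55/4
4. join EL+FT (d=29/2, Q=-205/4) ⇒ EFLT; edges |EL|=21/8, |FT|=95/8
  updated: d(EFLT,IZ)=89/8
5. join EFLT+IZ (d=89/8) ⇒ EFILTZ; edges |EFLT|=89/16, |IZ|=89/16
final tree: (((E:103/8,L:41/8):21/8,(F:53/4,T:-9/4):95/8):89/16,(I:7,Z:-2):89/16)
total length: 477/8

477/8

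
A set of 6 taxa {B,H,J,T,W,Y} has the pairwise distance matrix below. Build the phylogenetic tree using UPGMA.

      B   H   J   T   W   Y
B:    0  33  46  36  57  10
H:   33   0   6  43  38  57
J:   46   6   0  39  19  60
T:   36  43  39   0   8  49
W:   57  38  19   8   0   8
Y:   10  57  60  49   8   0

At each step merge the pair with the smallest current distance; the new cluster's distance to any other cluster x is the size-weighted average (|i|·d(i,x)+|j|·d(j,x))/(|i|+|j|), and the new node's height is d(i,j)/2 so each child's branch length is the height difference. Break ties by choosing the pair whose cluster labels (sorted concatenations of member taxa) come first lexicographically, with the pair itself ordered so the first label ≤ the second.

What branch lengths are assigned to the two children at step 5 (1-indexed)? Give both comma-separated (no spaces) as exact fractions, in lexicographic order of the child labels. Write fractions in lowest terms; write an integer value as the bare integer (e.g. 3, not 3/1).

133/8,17/4

1. join H+J (d=6) ⇒ HJ; edges |H|=3, |J|=3
  updated: d(B,HJ)=79/2, d(HJ,T)=41, d(HJ,W)=57/2, d(HJ,Y)=117/2
2. join T+W (d=8) ⇒ TW; edges |T|=4, |W|=4
  updated: d(B,TW)=93/2, d(HJ,TW)=139/4, d(TW,Y)=57/2
3. join B+Y (d=10) ⇒ BY; edges |B|=5, |Y|=5
  updated: d(BY,HJ)=49, d(BY,TW)=75/2
4. join HJ+TW (d=139/4) ⇒ HJTW; edges |HJ|=115/8, |TW|=107/8
  updated: d(BY,HJTW)=173/4
5. join BY+HJTW (d=173/4) ⇒ BHJTWY; edges |BY|=133/8, |HJTW|=17/4
final tree: ((B:5,Y:5):133/8,((H:3,J:3):115/8,(T:4,W:4):107/8):17/4)
total length: 581/8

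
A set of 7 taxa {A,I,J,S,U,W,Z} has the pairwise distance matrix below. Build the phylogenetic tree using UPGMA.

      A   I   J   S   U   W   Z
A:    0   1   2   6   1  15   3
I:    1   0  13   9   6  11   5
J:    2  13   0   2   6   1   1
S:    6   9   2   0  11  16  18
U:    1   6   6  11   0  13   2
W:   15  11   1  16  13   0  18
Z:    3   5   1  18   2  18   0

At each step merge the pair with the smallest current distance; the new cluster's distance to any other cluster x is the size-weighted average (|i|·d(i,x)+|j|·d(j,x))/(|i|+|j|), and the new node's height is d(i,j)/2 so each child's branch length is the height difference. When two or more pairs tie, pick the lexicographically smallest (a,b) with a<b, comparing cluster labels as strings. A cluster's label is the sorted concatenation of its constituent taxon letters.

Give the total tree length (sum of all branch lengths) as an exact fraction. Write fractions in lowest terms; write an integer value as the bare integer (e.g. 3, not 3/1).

iteration 1: select A,I (d=1); attach at lengths (1/2, 1/2); label the merged cluster AI
  updated: d(AI,J)=15/2, d(AI,S)=15/2, d(AI,U)=7/2, d(AI,W)=13, d(AI,Z)=4
iteration 2: select J,W (d=1); attach at lengths (1/2, 1/2); label the merged cluster JW
  updated: d(AI,JW)=41/4, d(JW,S)=9, d(JW,U)=19/2, d(JW,Z)=19/2
iteration 3: select U,Z (d=2); attach at lengths (1, 1); label the merged cluster UZ
  updated: d(AI,UZ)=15/4, d(JW,UZ)=19/2, d(S,UZ)=29/2
iteration 4: select AI,UZ (d=15/4); attach at lengths (11/8, 7/8); label the merged cluster AIUZ
  updated: d(AIUZ,JW)=79/8, d(AIUZ,S)=11
iteration 5: select JW,S (d=9); attach at lengths (4, 9/2); label the merged cluster JSW
  updated: d(AIUZ,JSW)=41/4
iteration 6: select AIUZ,JSW (d=41/4); attach at lengths (13/4, 5/8); label the merged cluster AIJSUWZ
final tree: (((A:1/2,I:1/2):11/8,(U:1,Z:1):7/8):13/4,((J:1/2,W:1/2):4,S:9/2):5/8)
total length: 149/8

149/8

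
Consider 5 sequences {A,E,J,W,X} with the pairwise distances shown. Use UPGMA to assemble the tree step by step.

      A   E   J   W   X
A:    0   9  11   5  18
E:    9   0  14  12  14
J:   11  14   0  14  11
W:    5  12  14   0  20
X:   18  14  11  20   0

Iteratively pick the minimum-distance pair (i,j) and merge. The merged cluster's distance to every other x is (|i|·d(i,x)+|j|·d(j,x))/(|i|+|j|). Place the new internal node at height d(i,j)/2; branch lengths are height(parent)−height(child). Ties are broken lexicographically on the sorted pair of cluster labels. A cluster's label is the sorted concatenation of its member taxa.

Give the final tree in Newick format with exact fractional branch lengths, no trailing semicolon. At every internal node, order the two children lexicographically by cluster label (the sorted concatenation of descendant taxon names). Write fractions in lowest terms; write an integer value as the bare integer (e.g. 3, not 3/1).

step 1: merge (A,W) at d=5; branch lengths A→5/2, W→5/2; new cluster AW
  updated: d(AW,E)=21/2, d(AW,J)=25/2, d(AW,X)=19
step 2: merge (AW,E) at d=21/2; branch lengths AW→11/4, E→21/4; new cluster AEW
  updated: d(AEW,J)=13, d(AEW,X)=52/3
step 3: merge (J,X) at d=11; branch lengths J→11/2, X→11/2; new cluster JX
  updated: d(AEW,JX)=91/6
step 4: merge (AEW,JX) at d=91/6; branch lengths AEW→7/3, JX→25/12; new cluster AEJWX
final tree: (((A:5/2,W:5/2):11/4,E:21/4):7/3,(J:11/2,X:11/2):25/12)
total length: 341/12

(((A:5/2,W:5/2):11/4,E:21/4):7/3,(J:11/2,X:11/2):25/12)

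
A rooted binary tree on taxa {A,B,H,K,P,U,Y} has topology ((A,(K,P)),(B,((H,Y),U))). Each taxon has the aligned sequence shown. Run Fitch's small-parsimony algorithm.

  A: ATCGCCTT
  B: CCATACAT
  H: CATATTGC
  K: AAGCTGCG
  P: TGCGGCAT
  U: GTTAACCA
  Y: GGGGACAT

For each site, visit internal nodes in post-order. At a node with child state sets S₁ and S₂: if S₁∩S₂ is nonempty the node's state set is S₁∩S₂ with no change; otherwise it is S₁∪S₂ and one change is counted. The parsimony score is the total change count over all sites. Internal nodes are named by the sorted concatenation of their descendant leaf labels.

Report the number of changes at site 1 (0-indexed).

5

KP@0: {A} ∪ {T} = {A,T} (union, +1)
AKP@0: {A} ∩ {A,T} = {A} (intersection, +0)
HY@0: {C} ∪ {G} = {C,G} (union, +1)
HUY@0: {C,G} ∩ {G} = {G} (intersection, +0)
BHUY@0: {C} ∪ {G} = {C,G} (union, +1)
ABHKPUY@0: {A} ∪ {C,G} = {A,C,G} (union, +1)
KP@1: {A} ∪ {G} = {A,G} (union, +1)
AKP@1: {T} ∪ {A,G} = {A,G,T} (union, +1)
HY@1: {A} ∪ {G} = {A,G} (union, +1)
HUY@1: {A,G} ∪ {T} = {A,G,T} (union, +1)
BHUY@1: {C} ∪ {A,G,T} = {A,C,G,T} (union, +1)
ABHKPUY@1: {A,G,T} ∩ {A,C,G,T} = {A,G,T} (intersection, +0)
KP@2: {G} ∪ {C} = {C,G} (union, +1)
AKP@2: {C} ∩ {C,G} = {C} (intersection, +0)
HY@2: {T} ∪ {G} = {G,T} (union, +1)
HUY@2: {G,T} ∩ {T} = {T} (intersection, +0)
BHUY@2: {A} ∪ {T} = {A,T} (union, +1)
ABHKPUY@2: {C} ∪ {A,T} = {A,C,T} (union, +1)
KP@3: {C} ∪ {G} = {C,G} (union, +1)
AKP@3: {G} ∩ {C,G} = {G} (intersection, +0)
HY@3: {A} ∪ {G} = {A,G} (union, +1)
HUY@3: {A,G} ∩ {A} = {A} (intersection, +0)
BHUY@3: {T} ∪ {A} = {A,T} (union, +1)
ABHKPUY@3: {G} ∪ {A,T} = {A,G,T} (union, +1)
KP@4: {T} ∪ {G} = {G,T} (union, +1)
AKP@4: {C} ∪ {G,T} = {C,G,T} (union, +1)
HY@4: {T} ∪ {A} = {A,T} (union, +1)
HUY@4: {A,T} ∩ {A} = {A} (intersection, +0)
BHUY@4: {A} ∩ {A} = {A} (intersection, +0)
ABHKPUY@4: {C,G,T} ∪ {A} = {A,C,G,T} (union, +1)
KP@5: {G} ∪ {C} = {C,G} (union, +1)
AKP@5: {C} ∩ {C,G} = {C} (intersection, +0)
HY@5: {T} ∪ {C} = {C,T} (union, +1)
HUY@5: {C,T} ∩ {C} = {C} (intersection, +0)
BHUY@5: {C} ∩ {C} = {C} (intersection, +0)
ABHKPUY@5: {C} ∩ {C} = {C} (intersection, +0)
KP@6: {C} ∪ {A} = {A,C} (union, +1)
AKP@6: {T} ∪ {A,C} = {A,C,T} (union, +1)
HY@6: {G} ∪ {A} = {A,G} (union, +1)
HUY@6: {A,G} ∪ {C} = {A,C,G} (union, +1)
BHUY@6: {A} ∩ {A,C,G} = {A} (intersection, +0)
ABHKPUY@6: {A,C,T} ∩ {A} = {A} (intersection, +0)
KP@7: {G} ∪ {T} = {G,T} (union, +1)
AKP@7: {T} ∩ {G,T} = {T} (intersection, +0)
HY@7: {C} ∪ {T} = {C,T} (union, +1)
HUY@7: {C,T} ∪ {A} = {A,C,T} (union, +1)
BHUY@7: {T} ∩ {A,C,T} = {T} (intersection, +0)
ABHKPUY@7: {T} ∩ {T} = {T} (intersection, +0)
per-site changes: [4, 5, 4, 4, 4, 2, 4, 3]; total = 30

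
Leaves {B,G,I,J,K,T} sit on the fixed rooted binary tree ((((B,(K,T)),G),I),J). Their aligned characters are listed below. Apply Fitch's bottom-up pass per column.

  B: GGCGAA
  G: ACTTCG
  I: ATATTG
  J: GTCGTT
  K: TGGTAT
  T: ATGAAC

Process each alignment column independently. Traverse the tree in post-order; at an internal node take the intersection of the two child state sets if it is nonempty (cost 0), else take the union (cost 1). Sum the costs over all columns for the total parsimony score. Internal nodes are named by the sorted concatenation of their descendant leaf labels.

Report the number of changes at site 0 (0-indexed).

3

KT@0: {T} ∪ {A} = {A,T} (union, +1)
BKT@0: {G} ∪ {A,T} = {A,G,T} (union, +1)
BGKT@0: {A,G,T} ∩ {A} = {A} (intersection, +0)
BGIKT@0: {A} ∩ {A} = {A} (intersection, +0)
BGIJKT@0: {A} ∪ {G} = {A,G} (union, +1)
KT@1: {G} ∪ {T} = {G,T} (union, +1)
BKT@1: {G} ∩ {G,T} = {G} (intersection, +0)
BGKT@1: {G} ∪ {C} = {C,G} (union, +1)
BGIKT@1: {C,G} ∪ {T} = {C,G,T} (union, +1)
BGIJKT@1: {C,G,T} ∩ {T} = {T} (intersection, +0)
KT@2: {G} ∩ {G} = {G} (intersection, +0)
BKT@2: {C} ∪ {G} = {C,G} (union, +1)
BGKT@2: {C,G} ∪ {T} = {C,G,T} (union, +1)
BGIKT@2: {C,G,T} ∪ {A} = {A,C,G,T} (union, +1)
BGIJKT@2: {A,C,G,T} ∩ {C} = {C} (intersection, +0)
KT@3: {T} ∪ {A} = {A,T} (union, +1)
BKT@3: {G} ∪ {A,T} = {A,G,T} (union, +1)
BGKT@3: {A,G,T} ∩ {T} = {T} (intersection, +0)
BGIKT@3: {T} ∩ {T} = {T} (intersection, +0)
BGIJKT@3: {T} ∪ {G} = {G,T} (union, +1)
KT@4: {A} ∩ {A} = {A} (intersection, +0)
BKT@4: {A} ∩ {A} = {A} (intersection, +0)
BGKT@4: {A} ∪ {C} = {A,C} (union, +1)
BGIKT@4: {A,C} ∪ {T} = {A,C,T} (union, +1)
BGIJKT@4: {A,C,T} ∩ {T} = {T} (intersection, +0)
KT@5: {T} ∪ {C} = {C,T} (union, +1)
BKT@5: {A} ∪ {C,T} = {A,C,T} (union, +1)
BGKT@5: {A,C,T} ∪ {G} = {A,C,G,T} (union, +1)
BGIKT@5: {A,C,G,T} ∩ {G} = {G} (intersection, +0)
BGIJKT@5: {G} ∪ {T} = {G,T} (union, +1)
per-site changes: [3, 3, 3, 3, 2, 4]; total = 18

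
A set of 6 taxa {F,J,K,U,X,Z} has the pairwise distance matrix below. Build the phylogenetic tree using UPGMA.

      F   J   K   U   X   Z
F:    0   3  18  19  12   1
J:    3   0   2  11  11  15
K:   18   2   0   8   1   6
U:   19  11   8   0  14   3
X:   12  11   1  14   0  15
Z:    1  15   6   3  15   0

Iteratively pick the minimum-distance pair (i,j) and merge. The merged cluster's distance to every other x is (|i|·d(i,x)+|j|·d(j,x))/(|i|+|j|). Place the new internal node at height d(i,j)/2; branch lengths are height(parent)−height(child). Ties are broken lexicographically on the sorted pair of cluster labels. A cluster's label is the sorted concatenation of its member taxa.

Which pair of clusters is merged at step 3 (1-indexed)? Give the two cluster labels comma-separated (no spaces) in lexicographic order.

1. join F+Z (d=1) ⇒ FZ; edges |F|=1/2, |Z|=1/2
  updated: d(FZ,J)=9, d(FZ,K)=12, d(FZ,U)=11, d(FZ,X)=27/2
2. join K+X (d=1) ⇒ KX; edges |K|=1/2, |X|=1/2
  updated: d(FZ,KX)=51/4, d(J,KX)=13/2, d(KX,U)=11
3. join J+KX (d=13/2) ⇒ JKX; edges |J|=13/4, |KX|=11/4
  updated: d(FZ,JKX)=23/2, d(JKX,U)=11
4. join FZ+U (d=11) ⇒ FUZ; edges |FZ|=5, |U|=11/2
  updated: d(FUZ,JKX)=34/3
5. join FUZ+JKX (d=34/3) ⇒ FJKUXZ; edges |FUZ|=1/6, |JKX|=29/12
final tree: (((F:1/2,Z:1/2):5,U:11/2):1/6,(J:13/4,(K:1/2,X:1/2):11/4):29/12)
total length: 253/12

J,KX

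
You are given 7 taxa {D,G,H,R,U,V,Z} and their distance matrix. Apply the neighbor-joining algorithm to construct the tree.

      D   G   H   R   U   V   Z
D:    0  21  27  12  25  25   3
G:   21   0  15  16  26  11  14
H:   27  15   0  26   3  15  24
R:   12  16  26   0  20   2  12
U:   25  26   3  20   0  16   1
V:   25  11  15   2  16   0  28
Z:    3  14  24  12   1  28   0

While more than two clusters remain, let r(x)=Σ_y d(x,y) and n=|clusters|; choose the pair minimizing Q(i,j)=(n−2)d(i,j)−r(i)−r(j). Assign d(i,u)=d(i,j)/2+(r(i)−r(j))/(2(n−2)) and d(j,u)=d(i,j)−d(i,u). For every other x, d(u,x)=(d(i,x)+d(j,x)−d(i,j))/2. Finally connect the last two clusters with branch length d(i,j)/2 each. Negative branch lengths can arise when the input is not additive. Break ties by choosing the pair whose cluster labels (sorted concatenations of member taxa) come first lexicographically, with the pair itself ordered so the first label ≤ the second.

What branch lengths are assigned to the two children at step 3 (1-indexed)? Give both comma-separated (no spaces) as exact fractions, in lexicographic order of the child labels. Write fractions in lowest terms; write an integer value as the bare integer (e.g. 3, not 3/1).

2/3,4/3

iteration 1: select H,U (d=3, Q=-186); attach at lengths (17/5, -2/5); label the merged cluster HU
  updated: d(D,HU)=49/2, d(G,HU)=19, d(HU,R)=43/2, d(HU,V)=14, d(HU,Z)=11
iteration 2: select D,Z (d=3, Q=-283/2); attach at lengths (59/16, -11/16); label the merged cluster DZ
  updated: d(DZ,G)=16, d(DZ,HU)=65/4, d(DZ,R)=21/2, d(DZ,V)=25
iteration 3: select R,V (d=2, Q=-96); attach at lengths (2/3, 4/3); label the merged cluster RV
  updated: d(DZ,RV)=67/4, d(G,RV)=25/2, d(HU,RV)=67/4
iteration 4: select DZ,HU (d=65/4, Q=-137/2); attach at lengths (59/8, 71/8); label the merged cluster DHUZ
  updated: d(DHUZ,G)=75/8, d(DHUZ,RV)=69/8
iteration 5: select DHUZ,G (d=75/8, Q=-61/2); attach at lengths (11/4, 53/8); label the merged cluster DGHUZ
  updated: d(DGHUZ,RV)=47/8
iteration 6: select DGHUZ,RV (d=47/8); attach at lengths (47/16, 47/16); label the merged cluster DGHRUVZ
final tree: ((((D:59/16,Z:-11/16):59/8,(H:17/5,U:-2/5):71/8):11/4,G:53/8):47/16,(R:2/3,V:4/3):47/16)
total length: 79/2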